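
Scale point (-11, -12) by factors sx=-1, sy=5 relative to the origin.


Scaling: (x*sx, y*sy) = (-11*-1, -12*5) = (11, -60)

(11, -60)


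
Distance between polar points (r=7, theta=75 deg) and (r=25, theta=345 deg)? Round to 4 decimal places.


d = sqrt(r1^2 + r2^2 - 2*r1*r2*cos(t2-t1))
d = sqrt(7^2 + 25^2 - 2*7*25*cos(345-75)) = 25.9615

25.9615


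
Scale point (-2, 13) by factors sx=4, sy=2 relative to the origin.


Scaling: (x*sx, y*sy) = (-2*4, 13*2) = (-8, 26)

(-8, 26)


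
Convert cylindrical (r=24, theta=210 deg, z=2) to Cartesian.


x = 24 * cos(210) = -20.7846
y = 24 * sin(210) = -12
z = 2

(-20.7846, -12, 2)


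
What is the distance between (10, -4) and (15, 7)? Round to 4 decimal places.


d = sqrt((15-10)^2 + (7--4)^2) = 12.083

12.083


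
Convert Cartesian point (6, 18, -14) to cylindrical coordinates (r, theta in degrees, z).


r = sqrt(6^2 + 18^2) = 18.9737
theta = atan2(18, 6) = 71.5651 deg
z = -14

r = 18.9737, theta = 71.5651 deg, z = -14


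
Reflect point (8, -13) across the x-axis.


Reflection across x-axis: (x, y) -> (x, -y)
(8, -13) -> (8, 13)

(8, 13)


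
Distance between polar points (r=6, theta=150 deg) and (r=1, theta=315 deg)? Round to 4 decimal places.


d = sqrt(r1^2 + r2^2 - 2*r1*r2*cos(t2-t1))
d = sqrt(6^2 + 1^2 - 2*6*1*cos(315-150)) = 6.9707

6.9707


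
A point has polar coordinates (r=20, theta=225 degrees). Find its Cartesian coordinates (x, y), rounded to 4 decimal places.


x = 20 * cos(225) = -14.1421
y = 20 * sin(225) = -14.1421

(-14.1421, -14.1421)


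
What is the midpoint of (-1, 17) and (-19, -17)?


Midpoint = ((-1+-19)/2, (17+-17)/2) = (-10, 0)

(-10, 0)


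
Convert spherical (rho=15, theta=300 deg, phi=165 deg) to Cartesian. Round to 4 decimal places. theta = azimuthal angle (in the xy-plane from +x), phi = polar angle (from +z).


x = 15 * sin(165) * cos(300) = 1.9411
y = 15 * sin(165) * sin(300) = -3.3622
z = 15 * cos(165) = -14.4889

(1.9411, -3.3622, -14.4889)


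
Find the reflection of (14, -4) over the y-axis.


Reflection across y-axis: (x, y) -> (-x, y)
(14, -4) -> (-14, -4)

(-14, -4)


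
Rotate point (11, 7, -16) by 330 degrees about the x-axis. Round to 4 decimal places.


x' = 11
y' = 7*cos(330) - -16*sin(330) = -1.9378
z' = 7*sin(330) + -16*cos(330) = -17.3564

(11, -1.9378, -17.3564)


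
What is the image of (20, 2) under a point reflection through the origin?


Reflection through origin: (x, y) -> (-x, -y)
(20, 2) -> (-20, -2)

(-20, -2)


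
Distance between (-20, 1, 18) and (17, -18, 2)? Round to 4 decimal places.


d = sqrt((17--20)^2 + (-18-1)^2 + (2-18)^2) = 44.5646

44.5646


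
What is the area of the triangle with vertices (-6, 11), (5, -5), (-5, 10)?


Area = |x1(y2-y3) + x2(y3-y1) + x3(y1-y2)| / 2
= |-6*(-5-10) + 5*(10-11) + -5*(11--5)| / 2
= 2.5

2.5


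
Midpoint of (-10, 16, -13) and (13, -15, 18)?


Midpoint = ((-10+13)/2, (16+-15)/2, (-13+18)/2) = (1.5, 0.5, 2.5)

(1.5, 0.5, 2.5)


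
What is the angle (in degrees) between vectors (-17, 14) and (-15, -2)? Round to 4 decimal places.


dot = -17*-15 + 14*-2 = 227
|u| = 22.0227, |v| = 15.1327
cos(angle) = 0.6811
angle = 47.0671 degrees

47.0671 degrees


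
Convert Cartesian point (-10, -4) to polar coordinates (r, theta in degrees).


r = sqrt((-10)^2 + (-4)^2) = 10.7703
theta = atan2(-4, -10) = 201.8014 degrees

r = 10.7703, theta = 201.8014 degrees


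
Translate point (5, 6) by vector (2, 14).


Translation: (x+dx, y+dy) = (5+2, 6+14) = (7, 20)

(7, 20)


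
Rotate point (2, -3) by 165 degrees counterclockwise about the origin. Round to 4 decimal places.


x' = 2*cos(165) - -3*sin(165) = -1.1554
y' = 2*sin(165) + -3*cos(165) = 3.4154

(-1.1554, 3.4154)


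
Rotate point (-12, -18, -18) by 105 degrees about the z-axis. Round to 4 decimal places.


x' = -12*cos(105) - -18*sin(105) = 20.4925
y' = -12*sin(105) + -18*cos(105) = -6.9324
z' = -18

(20.4925, -6.9324, -18)


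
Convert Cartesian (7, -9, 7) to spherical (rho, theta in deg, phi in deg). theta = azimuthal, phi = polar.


rho = sqrt(7^2 + (-9)^2 + 7^2) = 13.3791
theta = atan2(-9, 7) = 307.875 deg
phi = acos(7/13.3791) = 58.4525 deg

rho = 13.3791, theta = 307.875 deg, phi = 58.4525 deg


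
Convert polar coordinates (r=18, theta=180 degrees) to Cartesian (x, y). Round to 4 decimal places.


x = 18 * cos(180) = -18
y = 18 * sin(180) = 0

(-18, 0)


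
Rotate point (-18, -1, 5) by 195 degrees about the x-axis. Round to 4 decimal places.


x' = -18
y' = -1*cos(195) - 5*sin(195) = 2.26
z' = -1*sin(195) + 5*cos(195) = -4.5708

(-18, 2.26, -4.5708)


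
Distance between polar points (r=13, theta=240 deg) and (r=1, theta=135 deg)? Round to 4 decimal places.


d = sqrt(r1^2 + r2^2 - 2*r1*r2*cos(t2-t1))
d = sqrt(13^2 + 1^2 - 2*13*1*cos(135-240)) = 13.294

13.294


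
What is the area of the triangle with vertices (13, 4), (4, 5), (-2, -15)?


Area = |x1(y2-y3) + x2(y3-y1) + x3(y1-y2)| / 2
= |13*(5--15) + 4*(-15-4) + -2*(4-5)| / 2
= 93

93


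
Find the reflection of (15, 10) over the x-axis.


Reflection across x-axis: (x, y) -> (x, -y)
(15, 10) -> (15, -10)

(15, -10)


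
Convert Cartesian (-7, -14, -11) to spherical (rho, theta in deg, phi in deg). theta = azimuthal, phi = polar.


rho = sqrt((-7)^2 + (-14)^2 + (-11)^2) = 19.1311
theta = atan2(-14, -7) = 243.4349 deg
phi = acos(-11/19.1311) = 125.0982 deg

rho = 19.1311, theta = 243.4349 deg, phi = 125.0982 deg


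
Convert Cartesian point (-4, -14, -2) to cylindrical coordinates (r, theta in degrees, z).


r = sqrt((-4)^2 + (-14)^2) = 14.5602
theta = atan2(-14, -4) = 254.0546 deg
z = -2

r = 14.5602, theta = 254.0546 deg, z = -2


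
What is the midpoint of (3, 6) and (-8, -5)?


Midpoint = ((3+-8)/2, (6+-5)/2) = (-2.5, 0.5)

(-2.5, 0.5)


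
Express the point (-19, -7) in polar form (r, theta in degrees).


r = sqrt((-19)^2 + (-7)^2) = 20.2485
theta = atan2(-7, -19) = 200.2249 degrees

r = 20.2485, theta = 200.2249 degrees


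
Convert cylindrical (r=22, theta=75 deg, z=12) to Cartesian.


x = 22 * cos(75) = 5.694
y = 22 * sin(75) = 21.2504
z = 12

(5.694, 21.2504, 12)


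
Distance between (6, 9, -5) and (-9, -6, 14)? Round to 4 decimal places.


d = sqrt((-9-6)^2 + (-6-9)^2 + (14--5)^2) = 28.4781

28.4781


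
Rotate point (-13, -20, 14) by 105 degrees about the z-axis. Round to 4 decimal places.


x' = -13*cos(105) - -20*sin(105) = 22.6832
y' = -13*sin(105) + -20*cos(105) = -7.3807
z' = 14

(22.6832, -7.3807, 14)


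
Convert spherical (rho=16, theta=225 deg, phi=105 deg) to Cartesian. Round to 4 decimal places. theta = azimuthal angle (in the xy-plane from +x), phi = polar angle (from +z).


x = 16 * sin(105) * cos(225) = -10.9282
y = 16 * sin(105) * sin(225) = -10.9282
z = 16 * cos(105) = -4.1411

(-10.9282, -10.9282, -4.1411)


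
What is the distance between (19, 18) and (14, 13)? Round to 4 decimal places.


d = sqrt((14-19)^2 + (13-18)^2) = 7.0711

7.0711


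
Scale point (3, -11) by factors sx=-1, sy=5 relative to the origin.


Scaling: (x*sx, y*sy) = (3*-1, -11*5) = (-3, -55)

(-3, -55)


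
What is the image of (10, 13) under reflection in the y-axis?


Reflection across y-axis: (x, y) -> (-x, y)
(10, 13) -> (-10, 13)

(-10, 13)


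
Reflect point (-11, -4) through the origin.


Reflection through origin: (x, y) -> (-x, -y)
(-11, -4) -> (11, 4)

(11, 4)


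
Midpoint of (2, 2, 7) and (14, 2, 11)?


Midpoint = ((2+14)/2, (2+2)/2, (7+11)/2) = (8, 2, 9)

(8, 2, 9)


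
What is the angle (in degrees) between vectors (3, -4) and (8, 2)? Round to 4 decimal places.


dot = 3*8 + -4*2 = 16
|u| = 5, |v| = 8.2462
cos(angle) = 0.3881
angle = 67.1663 degrees

67.1663 degrees


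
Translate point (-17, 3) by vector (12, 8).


Translation: (x+dx, y+dy) = (-17+12, 3+8) = (-5, 11)

(-5, 11)


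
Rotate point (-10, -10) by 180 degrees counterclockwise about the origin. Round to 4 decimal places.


x' = -10*cos(180) - -10*sin(180) = 10
y' = -10*sin(180) + -10*cos(180) = 10

(10, 10)


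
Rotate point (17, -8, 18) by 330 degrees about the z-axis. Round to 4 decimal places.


x' = 17*cos(330) - -8*sin(330) = 10.7224
y' = 17*sin(330) + -8*cos(330) = -15.4282
z' = 18

(10.7224, -15.4282, 18)


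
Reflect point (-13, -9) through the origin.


Reflection through origin: (x, y) -> (-x, -y)
(-13, -9) -> (13, 9)

(13, 9)


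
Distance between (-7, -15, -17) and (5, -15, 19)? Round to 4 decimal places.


d = sqrt((5--7)^2 + (-15--15)^2 + (19--17)^2) = 37.9473

37.9473


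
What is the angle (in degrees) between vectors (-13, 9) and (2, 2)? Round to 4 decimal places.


dot = -13*2 + 9*2 = -8
|u| = 15.8114, |v| = 2.8284
cos(angle) = -0.1789
angle = 100.3048 degrees

100.3048 degrees


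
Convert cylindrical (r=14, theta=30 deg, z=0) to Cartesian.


x = 14 * cos(30) = 12.1244
y = 14 * sin(30) = 7
z = 0

(12.1244, 7, 0)


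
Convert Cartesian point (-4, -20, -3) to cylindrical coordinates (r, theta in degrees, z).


r = sqrt((-4)^2 + (-20)^2) = 20.3961
theta = atan2(-20, -4) = 258.6901 deg
z = -3

r = 20.3961, theta = 258.6901 deg, z = -3


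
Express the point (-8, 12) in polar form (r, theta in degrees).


r = sqrt((-8)^2 + 12^2) = 14.4222
theta = atan2(12, -8) = 123.6901 degrees

r = 14.4222, theta = 123.6901 degrees


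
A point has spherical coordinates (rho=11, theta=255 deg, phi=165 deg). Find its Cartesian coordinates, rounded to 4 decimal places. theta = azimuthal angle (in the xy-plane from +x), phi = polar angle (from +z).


x = 11 * sin(165) * cos(255) = -0.7369
y = 11 * sin(165) * sin(255) = -2.75
z = 11 * cos(165) = -10.6252

(-0.7369, -2.75, -10.6252)


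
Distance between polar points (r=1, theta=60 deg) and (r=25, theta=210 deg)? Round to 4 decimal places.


d = sqrt(r1^2 + r2^2 - 2*r1*r2*cos(t2-t1))
d = sqrt(1^2 + 25^2 - 2*1*25*cos(210-60)) = 25.8709

25.8709


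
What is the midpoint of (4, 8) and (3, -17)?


Midpoint = ((4+3)/2, (8+-17)/2) = (3.5, -4.5)

(3.5, -4.5)


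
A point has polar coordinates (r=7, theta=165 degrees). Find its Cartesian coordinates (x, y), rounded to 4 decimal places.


x = 7 * cos(165) = -6.7615
y = 7 * sin(165) = 1.8117

(-6.7615, 1.8117)


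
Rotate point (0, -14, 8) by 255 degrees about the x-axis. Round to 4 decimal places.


x' = 0
y' = -14*cos(255) - 8*sin(255) = 11.3509
z' = -14*sin(255) + 8*cos(255) = 11.4524

(0, 11.3509, 11.4524)


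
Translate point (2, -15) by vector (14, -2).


Translation: (x+dx, y+dy) = (2+14, -15+-2) = (16, -17)

(16, -17)


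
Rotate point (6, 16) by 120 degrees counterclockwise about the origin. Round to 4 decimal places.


x' = 6*cos(120) - 16*sin(120) = -16.8564
y' = 6*sin(120) + 16*cos(120) = -2.8038

(-16.8564, -2.8038)


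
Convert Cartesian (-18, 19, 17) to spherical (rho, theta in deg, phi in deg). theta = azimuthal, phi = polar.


rho = sqrt((-18)^2 + 19^2 + 17^2) = 31.209
theta = atan2(19, -18) = 133.4518 deg
phi = acos(17/31.209) = 56.9948 deg

rho = 31.209, theta = 133.4518 deg, phi = 56.9948 deg


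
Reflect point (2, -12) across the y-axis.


Reflection across y-axis: (x, y) -> (-x, y)
(2, -12) -> (-2, -12)

(-2, -12)


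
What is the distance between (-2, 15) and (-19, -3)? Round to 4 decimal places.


d = sqrt((-19--2)^2 + (-3-15)^2) = 24.7588

24.7588


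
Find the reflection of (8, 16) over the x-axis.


Reflection across x-axis: (x, y) -> (x, -y)
(8, 16) -> (8, -16)

(8, -16)


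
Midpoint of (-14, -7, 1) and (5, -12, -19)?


Midpoint = ((-14+5)/2, (-7+-12)/2, (1+-19)/2) = (-4.5, -9.5, -9)

(-4.5, -9.5, -9)


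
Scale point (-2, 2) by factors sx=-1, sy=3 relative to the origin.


Scaling: (x*sx, y*sy) = (-2*-1, 2*3) = (2, 6)

(2, 6)


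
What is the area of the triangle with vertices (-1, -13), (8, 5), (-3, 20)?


Area = |x1(y2-y3) + x2(y3-y1) + x3(y1-y2)| / 2
= |-1*(5-20) + 8*(20--13) + -3*(-13-5)| / 2
= 166.5

166.5


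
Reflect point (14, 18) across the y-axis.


Reflection across y-axis: (x, y) -> (-x, y)
(14, 18) -> (-14, 18)

(-14, 18)


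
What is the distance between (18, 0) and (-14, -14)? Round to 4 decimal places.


d = sqrt((-14-18)^2 + (-14-0)^2) = 34.9285

34.9285


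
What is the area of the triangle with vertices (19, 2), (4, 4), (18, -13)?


Area = |x1(y2-y3) + x2(y3-y1) + x3(y1-y2)| / 2
= |19*(4--13) + 4*(-13-2) + 18*(2-4)| / 2
= 113.5

113.5


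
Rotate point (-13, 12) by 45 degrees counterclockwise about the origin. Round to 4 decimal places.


x' = -13*cos(45) - 12*sin(45) = -17.6777
y' = -13*sin(45) + 12*cos(45) = -0.7071

(-17.6777, -0.7071)


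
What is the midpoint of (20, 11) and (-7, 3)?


Midpoint = ((20+-7)/2, (11+3)/2) = (6.5, 7)

(6.5, 7)


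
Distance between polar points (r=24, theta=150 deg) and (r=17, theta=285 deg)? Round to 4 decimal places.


d = sqrt(r1^2 + r2^2 - 2*r1*r2*cos(t2-t1))
d = sqrt(24^2 + 17^2 - 2*24*17*cos(285-150)) = 37.9737

37.9737


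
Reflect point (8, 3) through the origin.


Reflection through origin: (x, y) -> (-x, -y)
(8, 3) -> (-8, -3)

(-8, -3)


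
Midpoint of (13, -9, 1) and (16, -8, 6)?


Midpoint = ((13+16)/2, (-9+-8)/2, (1+6)/2) = (14.5, -8.5, 3.5)

(14.5, -8.5, 3.5)


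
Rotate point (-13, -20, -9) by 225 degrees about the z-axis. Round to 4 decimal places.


x' = -13*cos(225) - -20*sin(225) = -4.9497
y' = -13*sin(225) + -20*cos(225) = 23.3345
z' = -9

(-4.9497, 23.3345, -9)


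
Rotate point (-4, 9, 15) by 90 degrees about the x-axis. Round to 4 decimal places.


x' = -4
y' = 9*cos(90) - 15*sin(90) = -15
z' = 9*sin(90) + 15*cos(90) = 9

(-4, -15, 9)


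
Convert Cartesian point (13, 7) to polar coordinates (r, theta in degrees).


r = sqrt(13^2 + 7^2) = 14.7648
theta = atan2(7, 13) = 28.3008 degrees

r = 14.7648, theta = 28.3008 degrees


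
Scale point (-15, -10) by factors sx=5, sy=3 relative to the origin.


Scaling: (x*sx, y*sy) = (-15*5, -10*3) = (-75, -30)

(-75, -30)


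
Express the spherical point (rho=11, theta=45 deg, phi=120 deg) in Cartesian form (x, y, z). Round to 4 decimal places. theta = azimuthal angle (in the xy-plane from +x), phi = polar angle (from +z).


x = 11 * sin(120) * cos(45) = 6.7361
y = 11 * sin(120) * sin(45) = 6.7361
z = 11 * cos(120) = -5.5

(6.7361, 6.7361, -5.5)


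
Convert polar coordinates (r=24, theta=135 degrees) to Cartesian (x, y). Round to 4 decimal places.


x = 24 * cos(135) = -16.9706
y = 24 * sin(135) = 16.9706

(-16.9706, 16.9706)


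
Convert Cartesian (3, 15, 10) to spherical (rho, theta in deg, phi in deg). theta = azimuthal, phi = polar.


rho = sqrt(3^2 + 15^2 + 10^2) = 18.2757
theta = atan2(15, 3) = 78.6901 deg
phi = acos(10/18.2757) = 56.8265 deg

rho = 18.2757, theta = 78.6901 deg, phi = 56.8265 deg


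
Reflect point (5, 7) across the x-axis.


Reflection across x-axis: (x, y) -> (x, -y)
(5, 7) -> (5, -7)

(5, -7)


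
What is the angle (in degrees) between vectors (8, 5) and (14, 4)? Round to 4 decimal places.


dot = 8*14 + 5*4 = 132
|u| = 9.434, |v| = 14.5602
cos(angle) = 0.961
angle = 16.06 degrees

16.06 degrees


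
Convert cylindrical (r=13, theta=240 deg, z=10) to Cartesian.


x = 13 * cos(240) = -6.5
y = 13 * sin(240) = -11.2583
z = 10

(-6.5, -11.2583, 10)


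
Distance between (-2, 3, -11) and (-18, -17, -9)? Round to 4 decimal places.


d = sqrt((-18--2)^2 + (-17-3)^2 + (-9--11)^2) = 25.6905

25.6905


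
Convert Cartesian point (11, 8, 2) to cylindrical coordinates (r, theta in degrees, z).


r = sqrt(11^2 + 8^2) = 13.6015
theta = atan2(8, 11) = 36.0274 deg
z = 2

r = 13.6015, theta = 36.0274 deg, z = 2


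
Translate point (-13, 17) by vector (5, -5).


Translation: (x+dx, y+dy) = (-13+5, 17+-5) = (-8, 12)

(-8, 12)


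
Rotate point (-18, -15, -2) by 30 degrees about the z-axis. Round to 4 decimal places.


x' = -18*cos(30) - -15*sin(30) = -8.0885
y' = -18*sin(30) + -15*cos(30) = -21.9904
z' = -2

(-8.0885, -21.9904, -2)


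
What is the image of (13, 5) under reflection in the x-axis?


Reflection across x-axis: (x, y) -> (x, -y)
(13, 5) -> (13, -5)

(13, -5)


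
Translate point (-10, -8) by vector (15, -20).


Translation: (x+dx, y+dy) = (-10+15, -8+-20) = (5, -28)

(5, -28)


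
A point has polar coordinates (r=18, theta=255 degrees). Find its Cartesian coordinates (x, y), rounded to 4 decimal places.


x = 18 * cos(255) = -4.6587
y = 18 * sin(255) = -17.3867

(-4.6587, -17.3867)


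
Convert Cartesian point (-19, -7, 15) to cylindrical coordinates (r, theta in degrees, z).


r = sqrt((-19)^2 + (-7)^2) = 20.2485
theta = atan2(-7, -19) = 200.2249 deg
z = 15

r = 20.2485, theta = 200.2249 deg, z = 15


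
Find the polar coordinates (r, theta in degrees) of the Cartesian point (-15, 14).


r = sqrt((-15)^2 + 14^2) = 20.5183
theta = atan2(14, -15) = 136.9749 degrees

r = 20.5183, theta = 136.9749 degrees


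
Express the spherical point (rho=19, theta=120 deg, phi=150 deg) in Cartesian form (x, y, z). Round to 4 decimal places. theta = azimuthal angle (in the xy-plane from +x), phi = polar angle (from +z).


x = 19 * sin(150) * cos(120) = -4.75
y = 19 * sin(150) * sin(120) = 8.2272
z = 19 * cos(150) = -16.4545

(-4.75, 8.2272, -16.4545)


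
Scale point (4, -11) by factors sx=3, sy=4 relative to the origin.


Scaling: (x*sx, y*sy) = (4*3, -11*4) = (12, -44)

(12, -44)


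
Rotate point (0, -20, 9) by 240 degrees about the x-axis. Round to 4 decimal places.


x' = 0
y' = -20*cos(240) - 9*sin(240) = 17.7942
z' = -20*sin(240) + 9*cos(240) = 12.8205

(0, 17.7942, 12.8205)


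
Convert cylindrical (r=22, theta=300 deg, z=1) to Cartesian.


x = 22 * cos(300) = 11
y = 22 * sin(300) = -19.0526
z = 1

(11, -19.0526, 1)


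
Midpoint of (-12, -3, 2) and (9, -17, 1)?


Midpoint = ((-12+9)/2, (-3+-17)/2, (2+1)/2) = (-1.5, -10, 1.5)

(-1.5, -10, 1.5)


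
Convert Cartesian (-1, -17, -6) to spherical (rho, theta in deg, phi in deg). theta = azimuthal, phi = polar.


rho = sqrt((-1)^2 + (-17)^2 + (-6)^2) = 18.0555
theta = atan2(-17, -1) = 266.6335 deg
phi = acos(-6/18.0555) = 109.409 deg

rho = 18.0555, theta = 266.6335 deg, phi = 109.409 deg


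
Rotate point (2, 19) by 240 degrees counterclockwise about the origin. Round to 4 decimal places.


x' = 2*cos(240) - 19*sin(240) = 15.4545
y' = 2*sin(240) + 19*cos(240) = -11.2321

(15.4545, -11.2321)


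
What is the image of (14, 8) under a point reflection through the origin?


Reflection through origin: (x, y) -> (-x, -y)
(14, 8) -> (-14, -8)

(-14, -8)


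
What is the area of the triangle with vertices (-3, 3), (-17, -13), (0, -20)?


Area = |x1(y2-y3) + x2(y3-y1) + x3(y1-y2)| / 2
= |-3*(-13--20) + -17*(-20-3) + 0*(3--13)| / 2
= 185

185


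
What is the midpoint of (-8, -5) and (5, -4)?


Midpoint = ((-8+5)/2, (-5+-4)/2) = (-1.5, -4.5)

(-1.5, -4.5)


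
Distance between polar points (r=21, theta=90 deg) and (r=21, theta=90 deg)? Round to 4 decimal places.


d = sqrt(r1^2 + r2^2 - 2*r1*r2*cos(t2-t1))
d = sqrt(21^2 + 21^2 - 2*21*21*cos(90-90)) = 0

0


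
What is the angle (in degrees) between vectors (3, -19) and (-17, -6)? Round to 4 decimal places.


dot = 3*-17 + -19*-6 = 63
|u| = 19.2354, |v| = 18.0278
cos(angle) = 0.1817
angle = 79.5326 degrees

79.5326 degrees


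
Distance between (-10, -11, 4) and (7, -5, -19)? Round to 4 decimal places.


d = sqrt((7--10)^2 + (-5--11)^2 + (-19-4)^2) = 29.2233

29.2233


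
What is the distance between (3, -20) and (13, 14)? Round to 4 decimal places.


d = sqrt((13-3)^2 + (14--20)^2) = 35.4401

35.4401


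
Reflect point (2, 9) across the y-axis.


Reflection across y-axis: (x, y) -> (-x, y)
(2, 9) -> (-2, 9)

(-2, 9)


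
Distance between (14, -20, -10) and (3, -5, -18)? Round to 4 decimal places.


d = sqrt((3-14)^2 + (-5--20)^2 + (-18--10)^2) = 20.2485

20.2485


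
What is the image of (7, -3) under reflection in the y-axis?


Reflection across y-axis: (x, y) -> (-x, y)
(7, -3) -> (-7, -3)

(-7, -3)


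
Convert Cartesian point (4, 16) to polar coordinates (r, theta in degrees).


r = sqrt(4^2 + 16^2) = 16.4924
theta = atan2(16, 4) = 75.9638 degrees

r = 16.4924, theta = 75.9638 degrees


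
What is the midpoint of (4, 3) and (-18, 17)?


Midpoint = ((4+-18)/2, (3+17)/2) = (-7, 10)

(-7, 10)


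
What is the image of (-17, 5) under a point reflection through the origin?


Reflection through origin: (x, y) -> (-x, -y)
(-17, 5) -> (17, -5)

(17, -5)


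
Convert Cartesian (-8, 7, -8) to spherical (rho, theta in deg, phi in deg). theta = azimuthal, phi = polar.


rho = sqrt((-8)^2 + 7^2 + (-8)^2) = 13.3041
theta = atan2(7, -8) = 138.8141 deg
phi = acos(-8/13.3041) = 126.9643 deg

rho = 13.3041, theta = 138.8141 deg, phi = 126.9643 deg


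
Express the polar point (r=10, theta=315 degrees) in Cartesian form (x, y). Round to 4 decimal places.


x = 10 * cos(315) = 7.0711
y = 10 * sin(315) = -7.0711

(7.0711, -7.0711)


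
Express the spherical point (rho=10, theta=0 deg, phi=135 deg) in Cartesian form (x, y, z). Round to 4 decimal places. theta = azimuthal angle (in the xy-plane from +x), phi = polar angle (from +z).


x = 10 * sin(135) * cos(0) = 7.0711
y = 10 * sin(135) * sin(0) = 0
z = 10 * cos(135) = -7.0711

(7.0711, 0, -7.0711)


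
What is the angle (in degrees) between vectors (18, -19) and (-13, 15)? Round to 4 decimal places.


dot = 18*-13 + -19*15 = -519
|u| = 26.1725, |v| = 19.8494
cos(angle) = -0.999
angle = 177.4625 degrees

177.4625 degrees


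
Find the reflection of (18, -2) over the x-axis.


Reflection across x-axis: (x, y) -> (x, -y)
(18, -2) -> (18, 2)

(18, 2)


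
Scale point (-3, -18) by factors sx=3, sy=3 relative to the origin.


Scaling: (x*sx, y*sy) = (-3*3, -18*3) = (-9, -54)

(-9, -54)


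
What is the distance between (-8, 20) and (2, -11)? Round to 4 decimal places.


d = sqrt((2--8)^2 + (-11-20)^2) = 32.573

32.573


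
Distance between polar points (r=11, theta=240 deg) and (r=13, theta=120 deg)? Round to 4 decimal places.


d = sqrt(r1^2 + r2^2 - 2*r1*r2*cos(t2-t1))
d = sqrt(11^2 + 13^2 - 2*11*13*cos(120-240)) = 20.8087

20.8087


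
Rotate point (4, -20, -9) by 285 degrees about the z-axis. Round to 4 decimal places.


x' = 4*cos(285) - -20*sin(285) = -18.2832
y' = 4*sin(285) + -20*cos(285) = -9.0401
z' = -9

(-18.2832, -9.0401, -9)


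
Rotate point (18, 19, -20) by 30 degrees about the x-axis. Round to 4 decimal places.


x' = 18
y' = 19*cos(30) - -20*sin(30) = 26.4545
z' = 19*sin(30) + -20*cos(30) = -7.8205

(18, 26.4545, -7.8205)


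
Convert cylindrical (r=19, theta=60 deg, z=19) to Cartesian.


x = 19 * cos(60) = 9.5
y = 19 * sin(60) = 16.4545
z = 19

(9.5, 16.4545, 19)


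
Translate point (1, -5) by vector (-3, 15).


Translation: (x+dx, y+dy) = (1+-3, -5+15) = (-2, 10)

(-2, 10)


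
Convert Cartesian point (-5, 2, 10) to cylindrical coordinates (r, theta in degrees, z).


r = sqrt((-5)^2 + 2^2) = 5.3852
theta = atan2(2, -5) = 158.1986 deg
z = 10

r = 5.3852, theta = 158.1986 deg, z = 10


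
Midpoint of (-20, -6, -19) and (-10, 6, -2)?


Midpoint = ((-20+-10)/2, (-6+6)/2, (-19+-2)/2) = (-15, 0, -10.5)

(-15, 0, -10.5)


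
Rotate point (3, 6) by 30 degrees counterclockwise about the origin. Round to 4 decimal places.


x' = 3*cos(30) - 6*sin(30) = -0.4019
y' = 3*sin(30) + 6*cos(30) = 6.6962

(-0.4019, 6.6962)


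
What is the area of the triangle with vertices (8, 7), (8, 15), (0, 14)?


Area = |x1(y2-y3) + x2(y3-y1) + x3(y1-y2)| / 2
= |8*(15-14) + 8*(14-7) + 0*(7-15)| / 2
= 32

32


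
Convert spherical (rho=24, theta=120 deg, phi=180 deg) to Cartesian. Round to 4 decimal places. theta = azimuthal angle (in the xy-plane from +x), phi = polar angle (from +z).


x = 24 * sin(180) * cos(120) = 0
y = 24 * sin(180) * sin(120) = 0
z = 24 * cos(180) = -24

(0, 0, -24)


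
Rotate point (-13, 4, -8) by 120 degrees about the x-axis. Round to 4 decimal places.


x' = -13
y' = 4*cos(120) - -8*sin(120) = 4.9282
z' = 4*sin(120) + -8*cos(120) = 7.4641

(-13, 4.9282, 7.4641)


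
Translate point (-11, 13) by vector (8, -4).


Translation: (x+dx, y+dy) = (-11+8, 13+-4) = (-3, 9)

(-3, 9)


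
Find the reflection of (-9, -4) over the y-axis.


Reflection across y-axis: (x, y) -> (-x, y)
(-9, -4) -> (9, -4)

(9, -4)


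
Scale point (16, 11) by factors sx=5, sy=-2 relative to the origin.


Scaling: (x*sx, y*sy) = (16*5, 11*-2) = (80, -22)

(80, -22)


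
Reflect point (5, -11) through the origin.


Reflection through origin: (x, y) -> (-x, -y)
(5, -11) -> (-5, 11)

(-5, 11)


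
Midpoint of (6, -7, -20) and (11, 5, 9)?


Midpoint = ((6+11)/2, (-7+5)/2, (-20+9)/2) = (8.5, -1, -5.5)

(8.5, -1, -5.5)


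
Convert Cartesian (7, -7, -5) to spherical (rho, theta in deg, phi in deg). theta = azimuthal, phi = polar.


rho = sqrt(7^2 + (-7)^2 + (-5)^2) = 11.0905
theta = atan2(-7, 7) = 315 deg
phi = acos(-5/11.0905) = 116.7973 deg

rho = 11.0905, theta = 315 deg, phi = 116.7973 deg


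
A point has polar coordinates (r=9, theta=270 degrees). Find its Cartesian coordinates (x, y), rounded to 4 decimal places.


x = 9 * cos(270) = 0
y = 9 * sin(270) = -9

(0, -9)


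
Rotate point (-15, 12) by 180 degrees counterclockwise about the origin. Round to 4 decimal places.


x' = -15*cos(180) - 12*sin(180) = 15
y' = -15*sin(180) + 12*cos(180) = -12

(15, -12)


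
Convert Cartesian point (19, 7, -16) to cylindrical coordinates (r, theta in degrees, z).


r = sqrt(19^2 + 7^2) = 20.2485
theta = atan2(7, 19) = 20.2249 deg
z = -16

r = 20.2485, theta = 20.2249 deg, z = -16


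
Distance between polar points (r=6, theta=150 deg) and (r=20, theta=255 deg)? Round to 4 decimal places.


d = sqrt(r1^2 + r2^2 - 2*r1*r2*cos(t2-t1))
d = sqrt(6^2 + 20^2 - 2*6*20*cos(255-150)) = 22.3185

22.3185


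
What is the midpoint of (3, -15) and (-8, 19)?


Midpoint = ((3+-8)/2, (-15+19)/2) = (-2.5, 2)

(-2.5, 2)


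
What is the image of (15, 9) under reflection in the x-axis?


Reflection across x-axis: (x, y) -> (x, -y)
(15, 9) -> (15, -9)

(15, -9)


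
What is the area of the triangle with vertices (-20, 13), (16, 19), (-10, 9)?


Area = |x1(y2-y3) + x2(y3-y1) + x3(y1-y2)| / 2
= |-20*(19-9) + 16*(9-13) + -10*(13-19)| / 2
= 102

102


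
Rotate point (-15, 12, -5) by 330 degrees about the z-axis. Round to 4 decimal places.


x' = -15*cos(330) - 12*sin(330) = -6.9904
y' = -15*sin(330) + 12*cos(330) = 17.8923
z' = -5

(-6.9904, 17.8923, -5)


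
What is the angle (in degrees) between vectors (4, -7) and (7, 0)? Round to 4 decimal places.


dot = 4*7 + -7*0 = 28
|u| = 8.0623, |v| = 7
cos(angle) = 0.4961
angle = 60.2551 degrees

60.2551 degrees


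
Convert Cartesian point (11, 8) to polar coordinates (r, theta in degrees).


r = sqrt(11^2 + 8^2) = 13.6015
theta = atan2(8, 11) = 36.0274 degrees

r = 13.6015, theta = 36.0274 degrees


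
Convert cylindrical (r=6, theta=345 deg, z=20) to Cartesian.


x = 6 * cos(345) = 5.7956
y = 6 * sin(345) = -1.5529
z = 20

(5.7956, -1.5529, 20)


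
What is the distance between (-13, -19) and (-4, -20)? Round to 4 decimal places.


d = sqrt((-4--13)^2 + (-20--19)^2) = 9.0554

9.0554


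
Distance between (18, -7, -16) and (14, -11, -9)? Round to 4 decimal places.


d = sqrt((14-18)^2 + (-11--7)^2 + (-9--16)^2) = 9

9


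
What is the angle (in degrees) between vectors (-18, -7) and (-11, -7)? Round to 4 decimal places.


dot = -18*-11 + -7*-7 = 247
|u| = 19.3132, |v| = 13.0384
cos(angle) = 0.9809
angle = 11.2207 degrees

11.2207 degrees


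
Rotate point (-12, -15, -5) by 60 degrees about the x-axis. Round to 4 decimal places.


x' = -12
y' = -15*cos(60) - -5*sin(60) = -3.1699
z' = -15*sin(60) + -5*cos(60) = -15.4904

(-12, -3.1699, -15.4904)


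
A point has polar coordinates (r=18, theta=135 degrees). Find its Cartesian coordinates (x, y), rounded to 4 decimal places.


x = 18 * cos(135) = -12.7279
y = 18 * sin(135) = 12.7279

(-12.7279, 12.7279)


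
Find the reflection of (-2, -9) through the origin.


Reflection through origin: (x, y) -> (-x, -y)
(-2, -9) -> (2, 9)

(2, 9)


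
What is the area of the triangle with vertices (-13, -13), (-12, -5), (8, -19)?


Area = |x1(y2-y3) + x2(y3-y1) + x3(y1-y2)| / 2
= |-13*(-5--19) + -12*(-19--13) + 8*(-13--5)| / 2
= 87

87


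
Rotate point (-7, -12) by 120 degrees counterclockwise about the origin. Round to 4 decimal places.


x' = -7*cos(120) - -12*sin(120) = 13.8923
y' = -7*sin(120) + -12*cos(120) = -0.0622

(13.8923, -0.0622)


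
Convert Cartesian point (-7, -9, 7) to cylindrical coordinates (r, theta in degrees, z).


r = sqrt((-7)^2 + (-9)^2) = 11.4018
theta = atan2(-9, -7) = 232.125 deg
z = 7

r = 11.4018, theta = 232.125 deg, z = 7


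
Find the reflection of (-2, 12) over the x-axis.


Reflection across x-axis: (x, y) -> (x, -y)
(-2, 12) -> (-2, -12)

(-2, -12)


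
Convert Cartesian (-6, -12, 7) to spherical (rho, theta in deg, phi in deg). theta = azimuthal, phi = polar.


rho = sqrt((-6)^2 + (-12)^2 + 7^2) = 15.1327
theta = atan2(-12, -6) = 243.4349 deg
phi = acos(7/15.1327) = 62.4467 deg

rho = 15.1327, theta = 243.4349 deg, phi = 62.4467 deg


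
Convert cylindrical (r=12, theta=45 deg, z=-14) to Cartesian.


x = 12 * cos(45) = 8.4853
y = 12 * sin(45) = 8.4853
z = -14

(8.4853, 8.4853, -14)


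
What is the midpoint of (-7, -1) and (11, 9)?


Midpoint = ((-7+11)/2, (-1+9)/2) = (2, 4)

(2, 4)


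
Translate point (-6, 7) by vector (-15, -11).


Translation: (x+dx, y+dy) = (-6+-15, 7+-11) = (-21, -4)

(-21, -4)


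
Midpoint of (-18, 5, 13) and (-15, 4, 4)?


Midpoint = ((-18+-15)/2, (5+4)/2, (13+4)/2) = (-16.5, 4.5, 8.5)

(-16.5, 4.5, 8.5)


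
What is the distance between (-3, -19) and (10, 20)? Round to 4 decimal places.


d = sqrt((10--3)^2 + (20--19)^2) = 41.1096

41.1096


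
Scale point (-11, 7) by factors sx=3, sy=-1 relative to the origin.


Scaling: (x*sx, y*sy) = (-11*3, 7*-1) = (-33, -7)

(-33, -7)


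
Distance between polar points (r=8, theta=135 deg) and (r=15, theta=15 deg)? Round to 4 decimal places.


d = sqrt(r1^2 + r2^2 - 2*r1*r2*cos(t2-t1))
d = sqrt(8^2 + 15^2 - 2*8*15*cos(15-135)) = 20.2237

20.2237


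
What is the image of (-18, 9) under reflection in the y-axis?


Reflection across y-axis: (x, y) -> (-x, y)
(-18, 9) -> (18, 9)

(18, 9)


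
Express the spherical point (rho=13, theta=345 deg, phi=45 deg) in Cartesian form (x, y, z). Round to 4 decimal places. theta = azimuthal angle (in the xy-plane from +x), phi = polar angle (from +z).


x = 13 * sin(45) * cos(345) = 8.8792
y = 13 * sin(45) * sin(345) = -2.3792
z = 13 * cos(45) = 9.1924

(8.8792, -2.3792, 9.1924)


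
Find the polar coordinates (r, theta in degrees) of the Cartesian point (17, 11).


r = sqrt(17^2 + 11^2) = 20.2485
theta = atan2(11, 17) = 32.9052 degrees

r = 20.2485, theta = 32.9052 degrees


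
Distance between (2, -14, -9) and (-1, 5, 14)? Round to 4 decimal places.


d = sqrt((-1-2)^2 + (5--14)^2 + (14--9)^2) = 29.9833

29.9833


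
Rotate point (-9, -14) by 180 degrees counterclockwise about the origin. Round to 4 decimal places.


x' = -9*cos(180) - -14*sin(180) = 9
y' = -9*sin(180) + -14*cos(180) = 14

(9, 14)


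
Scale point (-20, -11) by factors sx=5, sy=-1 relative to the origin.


Scaling: (x*sx, y*sy) = (-20*5, -11*-1) = (-100, 11)

(-100, 11)


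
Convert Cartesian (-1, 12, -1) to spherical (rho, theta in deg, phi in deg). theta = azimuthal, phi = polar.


rho = sqrt((-1)^2 + 12^2 + (-1)^2) = 12.083
theta = atan2(12, -1) = 94.7636 deg
phi = acos(-1/12.083) = 94.7473 deg

rho = 12.083, theta = 94.7636 deg, phi = 94.7473 deg


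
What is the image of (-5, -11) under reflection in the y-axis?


Reflection across y-axis: (x, y) -> (-x, y)
(-5, -11) -> (5, -11)

(5, -11)


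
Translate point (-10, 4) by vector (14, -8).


Translation: (x+dx, y+dy) = (-10+14, 4+-8) = (4, -4)

(4, -4)


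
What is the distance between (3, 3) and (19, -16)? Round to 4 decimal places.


d = sqrt((19-3)^2 + (-16-3)^2) = 24.8395

24.8395


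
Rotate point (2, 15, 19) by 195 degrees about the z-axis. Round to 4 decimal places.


x' = 2*cos(195) - 15*sin(195) = 1.9504
y' = 2*sin(195) + 15*cos(195) = -15.0065
z' = 19

(1.9504, -15.0065, 19)


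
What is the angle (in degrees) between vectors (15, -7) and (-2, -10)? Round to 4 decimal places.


dot = 15*-2 + -7*-10 = 40
|u| = 16.5529, |v| = 10.198
cos(angle) = 0.237
angle = 76.293 degrees

76.293 degrees


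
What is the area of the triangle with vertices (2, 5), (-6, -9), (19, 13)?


Area = |x1(y2-y3) + x2(y3-y1) + x3(y1-y2)| / 2
= |2*(-9-13) + -6*(13-5) + 19*(5--9)| / 2
= 87

87


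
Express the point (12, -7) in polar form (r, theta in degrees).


r = sqrt(12^2 + (-7)^2) = 13.8924
theta = atan2(-7, 12) = 329.7436 degrees

r = 13.8924, theta = 329.7436 degrees


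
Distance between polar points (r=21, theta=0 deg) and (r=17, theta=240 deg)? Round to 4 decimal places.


d = sqrt(r1^2 + r2^2 - 2*r1*r2*cos(t2-t1))
d = sqrt(21^2 + 17^2 - 2*21*17*cos(240-0)) = 32.9697

32.9697


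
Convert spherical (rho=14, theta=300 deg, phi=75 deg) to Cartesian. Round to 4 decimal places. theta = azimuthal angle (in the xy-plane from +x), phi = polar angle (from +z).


x = 14 * sin(75) * cos(300) = 6.7615
y = 14 * sin(75) * sin(300) = -11.7112
z = 14 * cos(75) = 3.6235

(6.7615, -11.7112, 3.6235)


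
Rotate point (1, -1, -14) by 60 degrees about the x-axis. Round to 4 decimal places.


x' = 1
y' = -1*cos(60) - -14*sin(60) = 11.6244
z' = -1*sin(60) + -14*cos(60) = -7.866

(1, 11.6244, -7.866)


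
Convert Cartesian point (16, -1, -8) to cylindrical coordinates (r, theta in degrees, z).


r = sqrt(16^2 + (-1)^2) = 16.0312
theta = atan2(-1, 16) = 356.4237 deg
z = -8

r = 16.0312, theta = 356.4237 deg, z = -8


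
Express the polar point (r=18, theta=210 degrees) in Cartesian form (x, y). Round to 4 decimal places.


x = 18 * cos(210) = -15.5885
y = 18 * sin(210) = -9

(-15.5885, -9)


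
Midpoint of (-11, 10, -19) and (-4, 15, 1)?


Midpoint = ((-11+-4)/2, (10+15)/2, (-19+1)/2) = (-7.5, 12.5, -9)

(-7.5, 12.5, -9)


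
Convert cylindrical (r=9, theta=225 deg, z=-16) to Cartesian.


x = 9 * cos(225) = -6.364
y = 9 * sin(225) = -6.364
z = -16

(-6.364, -6.364, -16)


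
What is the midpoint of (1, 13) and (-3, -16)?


Midpoint = ((1+-3)/2, (13+-16)/2) = (-1, -1.5)

(-1, -1.5)


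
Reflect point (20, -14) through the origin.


Reflection through origin: (x, y) -> (-x, -y)
(20, -14) -> (-20, 14)

(-20, 14)


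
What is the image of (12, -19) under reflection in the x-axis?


Reflection across x-axis: (x, y) -> (x, -y)
(12, -19) -> (12, 19)

(12, 19)


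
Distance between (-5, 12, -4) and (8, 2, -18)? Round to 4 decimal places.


d = sqrt((8--5)^2 + (2-12)^2 + (-18--4)^2) = 21.5639

21.5639


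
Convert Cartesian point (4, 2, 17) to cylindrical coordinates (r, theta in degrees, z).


r = sqrt(4^2 + 2^2) = 4.4721
theta = atan2(2, 4) = 26.5651 deg
z = 17

r = 4.4721, theta = 26.5651 deg, z = 17


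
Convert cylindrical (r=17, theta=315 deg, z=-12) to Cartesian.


x = 17 * cos(315) = 12.0208
y = 17 * sin(315) = -12.0208
z = -12

(12.0208, -12.0208, -12)


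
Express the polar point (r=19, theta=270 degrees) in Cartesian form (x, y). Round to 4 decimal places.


x = 19 * cos(270) = 0
y = 19 * sin(270) = -19

(0, -19)


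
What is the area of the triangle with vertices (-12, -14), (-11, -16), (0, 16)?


Area = |x1(y2-y3) + x2(y3-y1) + x3(y1-y2)| / 2
= |-12*(-16-16) + -11*(16--14) + 0*(-14--16)| / 2
= 27

27


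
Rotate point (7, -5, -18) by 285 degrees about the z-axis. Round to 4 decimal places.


x' = 7*cos(285) - -5*sin(285) = -3.0179
y' = 7*sin(285) + -5*cos(285) = -8.0556
z' = -18

(-3.0179, -8.0556, -18)


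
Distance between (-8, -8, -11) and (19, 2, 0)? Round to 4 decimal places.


d = sqrt((19--8)^2 + (2--8)^2 + (0--11)^2) = 30.8221

30.8221


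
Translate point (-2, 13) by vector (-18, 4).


Translation: (x+dx, y+dy) = (-2+-18, 13+4) = (-20, 17)

(-20, 17)


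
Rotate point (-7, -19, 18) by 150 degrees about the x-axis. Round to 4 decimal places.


x' = -7
y' = -19*cos(150) - 18*sin(150) = 7.4545
z' = -19*sin(150) + 18*cos(150) = -25.0885

(-7, 7.4545, -25.0885)


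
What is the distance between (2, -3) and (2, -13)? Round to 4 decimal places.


d = sqrt((2-2)^2 + (-13--3)^2) = 10

10


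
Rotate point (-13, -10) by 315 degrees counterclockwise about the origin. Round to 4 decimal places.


x' = -13*cos(315) - -10*sin(315) = -16.2635
y' = -13*sin(315) + -10*cos(315) = 2.1213

(-16.2635, 2.1213)


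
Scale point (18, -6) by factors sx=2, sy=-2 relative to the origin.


Scaling: (x*sx, y*sy) = (18*2, -6*-2) = (36, 12)

(36, 12)


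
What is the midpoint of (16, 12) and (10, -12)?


Midpoint = ((16+10)/2, (12+-12)/2) = (13, 0)

(13, 0)


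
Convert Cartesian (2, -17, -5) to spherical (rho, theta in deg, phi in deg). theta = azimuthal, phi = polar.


rho = sqrt(2^2 + (-17)^2 + (-5)^2) = 17.8326
theta = atan2(-17, 2) = 276.7098 deg
phi = acos(-5/17.8326) = 106.2832 deg

rho = 17.8326, theta = 276.7098 deg, phi = 106.2832 deg


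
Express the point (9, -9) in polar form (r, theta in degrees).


r = sqrt(9^2 + (-9)^2) = 12.7279
theta = atan2(-9, 9) = 315 degrees

r = 12.7279, theta = 315 degrees


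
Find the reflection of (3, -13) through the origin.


Reflection through origin: (x, y) -> (-x, -y)
(3, -13) -> (-3, 13)

(-3, 13)


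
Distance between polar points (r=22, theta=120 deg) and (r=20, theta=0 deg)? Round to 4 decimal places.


d = sqrt(r1^2 + r2^2 - 2*r1*r2*cos(t2-t1))
d = sqrt(22^2 + 20^2 - 2*22*20*cos(0-120)) = 36.3868

36.3868


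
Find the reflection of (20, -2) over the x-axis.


Reflection across x-axis: (x, y) -> (x, -y)
(20, -2) -> (20, 2)

(20, 2)


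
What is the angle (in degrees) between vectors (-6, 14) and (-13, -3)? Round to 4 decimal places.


dot = -6*-13 + 14*-3 = 36
|u| = 15.2315, |v| = 13.3417
cos(angle) = 0.1772
angle = 79.796 degrees

79.796 degrees


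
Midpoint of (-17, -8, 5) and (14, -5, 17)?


Midpoint = ((-17+14)/2, (-8+-5)/2, (5+17)/2) = (-1.5, -6.5, 11)

(-1.5, -6.5, 11)


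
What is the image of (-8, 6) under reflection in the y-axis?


Reflection across y-axis: (x, y) -> (-x, y)
(-8, 6) -> (8, 6)

(8, 6)


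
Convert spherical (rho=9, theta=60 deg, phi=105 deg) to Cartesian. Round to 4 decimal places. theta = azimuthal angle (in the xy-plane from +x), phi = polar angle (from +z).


x = 9 * sin(105) * cos(60) = 4.3467
y = 9 * sin(105) * sin(60) = 7.5286
z = 9 * cos(105) = -2.3294

(4.3467, 7.5286, -2.3294)


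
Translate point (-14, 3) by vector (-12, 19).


Translation: (x+dx, y+dy) = (-14+-12, 3+19) = (-26, 22)

(-26, 22)


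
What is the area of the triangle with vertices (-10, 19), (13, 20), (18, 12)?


Area = |x1(y2-y3) + x2(y3-y1) + x3(y1-y2)| / 2
= |-10*(20-12) + 13*(12-19) + 18*(19-20)| / 2
= 94.5

94.5


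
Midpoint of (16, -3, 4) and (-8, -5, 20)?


Midpoint = ((16+-8)/2, (-3+-5)/2, (4+20)/2) = (4, -4, 12)

(4, -4, 12)
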